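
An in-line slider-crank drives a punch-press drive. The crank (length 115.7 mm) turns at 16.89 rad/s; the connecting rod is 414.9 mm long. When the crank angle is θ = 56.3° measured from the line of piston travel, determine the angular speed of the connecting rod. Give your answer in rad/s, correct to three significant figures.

ω = 16.89 rad/s
The rod makes angle φ with the slider axis where L sinφ = r sinθ; differentiating, L cosφ·φ̇ = r ω cosθ.
L cosφ = √(L² − r² sin²θ) = 0.40358 m.
|ω_rod| = r ω |cosθ| / √(L² − r² sin²θ) = 0.1157·16.89·0.55484/0.40358 = 2.6866 rad/s.

2.69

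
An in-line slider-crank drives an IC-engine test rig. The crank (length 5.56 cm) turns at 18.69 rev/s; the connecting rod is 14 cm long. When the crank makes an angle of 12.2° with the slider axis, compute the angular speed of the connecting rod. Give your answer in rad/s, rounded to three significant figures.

45.7

ω = 117.4 rad/s (converted from 18.69 rev/s).
The rod makes angle φ with the slider axis where L sinφ = r sinθ; differentiating, L cosφ·φ̇ = r ω cosθ.
L cosφ = √(L² − r² sin²θ) = 0.13951 m.
|ω_rod| = r ω |cosθ| / √(L² − r² sin²θ) = 0.0556·117.4·0.97742/0.13951 = 45.746 rad/s.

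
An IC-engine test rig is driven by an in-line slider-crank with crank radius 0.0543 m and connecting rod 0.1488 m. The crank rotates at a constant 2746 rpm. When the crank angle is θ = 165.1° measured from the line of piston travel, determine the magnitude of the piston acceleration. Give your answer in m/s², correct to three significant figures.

2900

ω = 2π·2746/60 = 287.6 rad/s
x(θ) = r cosθ + √(L² − r² sin²θ); with ω constant, a = ω²·d²x/dθ².
d²x/dθ² = −r cosθ − r²(cos2θ)/√u − r⁴ sin²2θ/(4u^{3/2}),  u = L² − r² sin²θ = 0.0219465 m².
Substituting r = 0.0543 m, L = 0.1488 m, θ = 165.1°: d²x/dθ² = +0.035038 m.
a = ω²·d²x/dθ² = (287.6)²·(+0.035038) = +2897.3 m/s²;  |a| = 2897.3 m/s².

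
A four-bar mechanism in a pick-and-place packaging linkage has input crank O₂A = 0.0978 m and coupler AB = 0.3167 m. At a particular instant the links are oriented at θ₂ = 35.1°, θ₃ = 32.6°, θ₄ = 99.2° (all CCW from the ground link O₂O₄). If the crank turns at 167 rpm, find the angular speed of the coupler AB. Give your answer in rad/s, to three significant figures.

5.29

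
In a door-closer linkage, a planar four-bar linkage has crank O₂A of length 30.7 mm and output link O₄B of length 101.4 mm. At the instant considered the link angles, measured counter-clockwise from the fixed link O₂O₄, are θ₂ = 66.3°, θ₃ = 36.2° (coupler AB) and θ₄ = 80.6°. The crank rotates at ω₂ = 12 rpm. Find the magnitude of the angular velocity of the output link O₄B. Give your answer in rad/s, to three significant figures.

0.273

ω₂ = 1.257 rad/s (from 12 rpm).
Differentiating the loop-closure r₂e^{iθ₂}+r₃e^{iθ₃}=r₁+r₄e^{iθ₄} gives r₂ω₂e^{iθ₂}+r₃ω₃e^{iθ₃}=r₄ω₄e^{iθ₄}.
Eliminating the other unknown: ω₄ = r₂ω₂ sin(θ₂−θ₃) / [r₄ sin(θ₄−θ₃)].
Numerator sine = +0.50151; denominator sine = +0.69966.
Result = 0.0307·1.257·(+0.50151) / (0.1014·(+0.69966)) = +0.27271 rad/s; magnitude 0.27271 rad/s.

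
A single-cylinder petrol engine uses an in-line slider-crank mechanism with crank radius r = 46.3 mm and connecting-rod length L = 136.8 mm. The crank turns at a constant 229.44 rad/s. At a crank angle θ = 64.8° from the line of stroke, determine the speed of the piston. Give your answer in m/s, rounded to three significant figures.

11.1

ω = 229.4 rad/s
For an in-line slider-crank, x = r cosθ + √(L² − r² sin²θ), so v = −rω sinθ·[1 + r cosθ/√(L² − r² sin²θ)].
With r = 0.0463 m, L = 0.1368 m, θ = 64.8°: √(L² − r² sin²θ) = 0.13023 m.
v = −0.0463·229.4·0.90483·[1 + 0.0463·0.42578/0.13023] = -11.067 m/s.
|v| = 11.067 m/s.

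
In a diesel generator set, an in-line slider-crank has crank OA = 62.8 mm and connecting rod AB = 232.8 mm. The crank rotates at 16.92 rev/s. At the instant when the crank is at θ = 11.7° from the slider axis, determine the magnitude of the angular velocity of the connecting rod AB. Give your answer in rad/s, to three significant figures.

ω = 106.3 rad/s (converted from 16.92 rev/s).
The rod makes angle φ with the slider axis where L sinφ = r sinθ; differentiating, L cosφ·φ̇ = r ω cosθ.
L cosφ = √(L² − r² sin²θ) = 0.23245 m.
|ω_rod| = r ω |cosθ| / √(L² − r² sin²θ) = 0.0628·106.3·0.97922/0.23245 = 28.125 rad/s.

28.1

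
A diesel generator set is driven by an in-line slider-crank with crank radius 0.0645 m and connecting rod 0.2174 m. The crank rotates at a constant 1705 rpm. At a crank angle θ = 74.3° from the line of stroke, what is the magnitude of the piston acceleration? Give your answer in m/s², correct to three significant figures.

ω = 2π·1705/60 = 178.5 rad/s
x(θ) = r cosθ + √(L² − r² sin²θ); with ω constant, a = ω²·d²x/dθ².
d²x/dθ² = −r cosθ − r²(cos2θ)/√u − r⁴ sin²2θ/(4u^{3/2}),  u = L² − r² sin²θ = 0.0434071 m².
Substituting r = 0.0645 m, L = 0.2174 m, θ = 74.3°: d²x/dθ² = -0.00053974 m.
a = ω²·d²x/dθ² = (178.5)²·(-0.00053974) = -17.206 m/s²;  |a| = 17.206 m/s².

17.2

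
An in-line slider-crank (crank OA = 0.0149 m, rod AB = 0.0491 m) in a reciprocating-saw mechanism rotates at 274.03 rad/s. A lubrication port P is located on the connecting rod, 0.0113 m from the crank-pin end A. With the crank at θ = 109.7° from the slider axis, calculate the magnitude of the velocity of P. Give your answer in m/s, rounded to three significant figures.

3.90

ω = 274 rad/s.  Crank-pin speed |V_A| = rω = 4.083 m/s, perpendicular to OA.
Rod angle: sinφ = −(r/L) sinθ ⇒ φ = -16.601°; ω_rod = −rω cosθ/√(L²−r²sin²θ) = +29.251 rad/s.
V_P = V_A + ω_rod × AP, with AP = 0.0113 m along the rod.
Components: V_Px = −rω sinθ − a·ω_rod·sinφ = -3.7496 m/s;  V_Py = rω cosθ + a·ω_rod·cosφ = -1.0596 m/s.
|V_P| = √(V_Px² + V_Py²) = 3.8965 m/s.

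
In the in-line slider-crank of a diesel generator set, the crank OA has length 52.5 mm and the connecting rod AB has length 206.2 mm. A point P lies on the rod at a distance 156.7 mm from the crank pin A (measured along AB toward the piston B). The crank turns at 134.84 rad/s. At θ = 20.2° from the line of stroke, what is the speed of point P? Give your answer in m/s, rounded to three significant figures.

ω = 134.8 rad/s.  Crank-pin speed |V_A| = rω = 7.0791 m/s, perpendicular to OA.
Rod angle: sinφ = −(r/L) sinθ ⇒ φ = -5.044°; ω_rod = −rω cosθ/√(L²−r²sin²θ) = -32.345 rad/s.
V_P = V_A + ω_rod × AP, with AP = 0.1567 m along the rod.
Components: V_Px = −rω sinθ − a·ω_rod·sinφ = -2.89 m/s;  V_Py = rω cosθ + a·ω_rod·cosφ = +1.5949 m/s.
|V_P| = √(V_Px² + V_Py²) = 3.3009 m/s.

3.30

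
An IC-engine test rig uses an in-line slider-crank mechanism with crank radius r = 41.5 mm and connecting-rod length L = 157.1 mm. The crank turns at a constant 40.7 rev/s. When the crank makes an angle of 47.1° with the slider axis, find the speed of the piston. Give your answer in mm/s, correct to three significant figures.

9200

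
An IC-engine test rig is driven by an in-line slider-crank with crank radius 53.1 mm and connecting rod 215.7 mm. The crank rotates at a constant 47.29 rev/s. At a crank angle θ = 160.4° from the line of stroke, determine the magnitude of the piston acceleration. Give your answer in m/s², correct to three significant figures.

3510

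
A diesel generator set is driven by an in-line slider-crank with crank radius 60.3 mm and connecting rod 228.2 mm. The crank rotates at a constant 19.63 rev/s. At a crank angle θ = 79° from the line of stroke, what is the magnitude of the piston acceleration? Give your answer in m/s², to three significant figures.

57.0

ω = 2π·19.6 = 123.3 rad/s
x(θ) = r cosθ + √(L² − r² sin²θ); with ω constant, a = ω²·d²x/dθ².
d²x/dθ² = −r cosθ − r²(cos2θ)/√u − r⁴ sin²2θ/(4u^{3/2}),  u = L² − r² sin²θ = 0.0485715 m².
Substituting r = 0.0603 m, L = 0.2282 m, θ = 79°: d²x/dθ² = +0.003748 m.
a = ω²·d²x/dθ² = (123.3)²·(+0.003748) = +57.016 m/s²;  |a| = 57.016 m/s².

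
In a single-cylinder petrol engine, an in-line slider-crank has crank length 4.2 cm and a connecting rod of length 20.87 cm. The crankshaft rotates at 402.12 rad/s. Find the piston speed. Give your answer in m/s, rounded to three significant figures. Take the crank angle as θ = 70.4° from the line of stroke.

ω = 402.1 rad/s
For an in-line slider-crank, x = r cosθ + √(L² − r² sin²θ), so v = −rω sinθ·[1 + r cosθ/√(L² − r² sin²θ)].
With r = 0.042 m, L = 0.2087 m, θ = 70.4°: √(L² − r² sin²θ) = 0.20492 m.
v = −0.042·402.1·0.94206·[1 + 0.042·0.33545/0.20492] = -17.004 m/s.
|v| = 17.004 m/s.

17.0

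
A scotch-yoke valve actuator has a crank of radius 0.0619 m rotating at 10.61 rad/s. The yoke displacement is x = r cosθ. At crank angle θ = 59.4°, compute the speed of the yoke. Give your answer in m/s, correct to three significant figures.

ω = 10.61 rad/s
x = r cosθ ⇒ ẋ = −rω sinθ.
|v| = rω|sinθ| = 0.0619·10.61·|sin 59.4°| = 0.5653 m/s.

0.565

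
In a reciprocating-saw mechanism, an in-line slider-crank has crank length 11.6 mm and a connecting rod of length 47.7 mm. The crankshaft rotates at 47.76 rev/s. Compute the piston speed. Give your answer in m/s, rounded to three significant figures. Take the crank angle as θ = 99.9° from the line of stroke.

ω = 2π·47.8 = 300.1 rad/s
For an in-line slider-crank, x = r cosθ + √(L² − r² sin²θ), so v = −rω sinθ·[1 + r cosθ/√(L² − r² sin²θ)].
With r = 0.0116 m, L = 0.0477 m, θ = 99.9°: √(L² − r² sin²θ) = 0.046311 m.
v = −0.0116·300.1·0.98511·[1 + 0.0116·-0.17193/0.046311] = -3.2815 m/s.
|v| = 3.2815 m/s.

3.28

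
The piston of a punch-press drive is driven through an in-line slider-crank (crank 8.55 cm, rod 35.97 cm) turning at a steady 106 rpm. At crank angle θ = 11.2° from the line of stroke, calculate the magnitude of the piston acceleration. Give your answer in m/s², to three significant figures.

ω = 2π·106/60 = 11.1 rad/s
x(θ) = r cosθ + √(L² − r² sin²θ); with ω constant, a = ω²·d²x/dθ².
d²x/dθ² = −r cosθ − r²(cos2θ)/√u − r⁴ sin²2θ/(4u^{3/2}),  u = L² − r² sin²θ = 0.129108 m².
Substituting r = 0.0855 m, L = 0.3597 m, θ = 11.2°: d²x/dθ² = -0.10272 m.
a = ω²·d²x/dθ² = (11.1)²·(-0.10272) = -12.657 m/s²;  |a| = 12.657 m/s².

12.7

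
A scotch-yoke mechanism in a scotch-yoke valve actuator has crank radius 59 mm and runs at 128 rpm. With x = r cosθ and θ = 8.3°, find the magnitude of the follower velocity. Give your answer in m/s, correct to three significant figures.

0.114

ω = 13.4 rad/s (from 128 rpm).
x = r cosθ ⇒ ẋ = −rω sinθ.
|v| = rω|sinθ| = 0.059·13.4·|sin 8.3°| = 0.11416 m/s.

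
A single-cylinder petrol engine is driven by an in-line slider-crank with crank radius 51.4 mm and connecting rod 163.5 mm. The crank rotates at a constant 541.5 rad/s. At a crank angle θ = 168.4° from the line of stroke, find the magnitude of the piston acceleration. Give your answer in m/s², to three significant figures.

10400

ω = 541.5 rad/s
x(θ) = r cosθ + √(L² − r² sin²θ); with ω constant, a = ω²·d²x/dθ².
d²x/dθ² = −r cosθ − r²(cos2θ)/√u − r⁴ sin²2θ/(4u^{3/2}),  u = L² − r² sin²θ = 0.0266254 m².
Substituting r = 0.0514 m, L = 0.1635 m, θ = 168.4°: d²x/dθ² = +0.035406 m.
a = ω²·d²x/dθ² = (541.5)²·(+0.035406) = +10382 m/s²;  |a| = 10382 m/s².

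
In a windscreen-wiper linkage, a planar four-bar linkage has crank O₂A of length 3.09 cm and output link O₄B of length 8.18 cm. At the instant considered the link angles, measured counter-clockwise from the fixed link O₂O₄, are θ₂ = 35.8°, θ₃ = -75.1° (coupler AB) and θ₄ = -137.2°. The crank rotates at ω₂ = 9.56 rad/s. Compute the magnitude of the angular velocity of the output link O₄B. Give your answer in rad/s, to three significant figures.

3.82

ω₂ = 9.56 rad/s
Differentiating the loop-closure r₂e^{iθ₂}+r₃e^{iθ₃}=r₁+r₄e^{iθ₄} gives r₂ω₂e^{iθ₂}+r₃ω₃e^{iθ₃}=r₄ω₄e^{iθ₄}.
Eliminating the other unknown: ω₄ = r₂ω₂ sin(θ₂−θ₃) / [r₄ sin(θ₄−θ₃)].
Numerator sine = +0.93420; denominator sine = -0.88377.
Result = 0.0309·9.56·(+0.93420) / (0.0818·(-0.88377)) = -3.8174 rad/s; magnitude 3.8174 rad/s.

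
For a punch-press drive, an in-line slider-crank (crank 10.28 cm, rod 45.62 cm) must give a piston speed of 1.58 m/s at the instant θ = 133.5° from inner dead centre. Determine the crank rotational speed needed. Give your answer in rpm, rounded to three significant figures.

For an in-line slider-crank, |v_piston| = rω|sinθ|·[1 + r cosθ/√(L² − r² sin²θ)].
With r = 0.1028 m, L = 0.4562 m, θ = 133.5°: the bracketed kinematic factor |dx/dθ| = 0.062844 m.
ω = v/|dx/dθ| = 1.58/0.062844 = 25.142 rad/s.
N = 60ω/(2π) = 240.08 rpm.

240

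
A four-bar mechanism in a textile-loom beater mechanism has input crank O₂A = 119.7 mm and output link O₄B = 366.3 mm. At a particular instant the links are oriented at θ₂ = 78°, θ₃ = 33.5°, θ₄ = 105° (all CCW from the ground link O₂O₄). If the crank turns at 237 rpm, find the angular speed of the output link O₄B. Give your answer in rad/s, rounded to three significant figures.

ω₂ = 24.82 rad/s (from 237 rpm).
Differentiating the loop-closure r₂e^{iθ₂}+r₃e^{iθ₃}=r₁+r₄e^{iθ₄} gives r₂ω₂e^{iθ₂}+r₃ω₃e^{iθ₃}=r₄ω₄e^{iθ₄}.
Eliminating the other unknown: ω₄ = r₂ω₂ sin(θ₂−θ₃) / [r₄ sin(θ₄−θ₃)].
Numerator sine = +0.70091; denominator sine = +0.94832.
Result = 0.1197·24.82·(+0.70091) / (0.3663·(+0.94832)) = +5.9943 rad/s; magnitude 5.9943 rad/s.

5.99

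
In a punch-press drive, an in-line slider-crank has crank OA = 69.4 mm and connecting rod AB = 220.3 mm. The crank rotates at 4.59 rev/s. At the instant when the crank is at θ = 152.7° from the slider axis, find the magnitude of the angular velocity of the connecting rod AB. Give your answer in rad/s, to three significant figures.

ω = 28.84 rad/s (converted from 4.59 rev/s).
The rod makes angle φ with the slider axis where L sinφ = r sinθ; differentiating, L cosφ·φ̇ = r ω cosθ.
L cosφ = √(L² − r² sin²θ) = 0.21799 m.
|ω_rod| = r ω |cosθ| / √(L² − r² sin²θ) = 0.0694·28.84·0.88862/0.21799 = 8.1589 rad/s.

8.16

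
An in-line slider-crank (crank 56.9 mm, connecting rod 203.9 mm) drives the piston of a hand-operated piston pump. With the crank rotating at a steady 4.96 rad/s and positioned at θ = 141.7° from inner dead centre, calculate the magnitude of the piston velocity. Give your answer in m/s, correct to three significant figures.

ω = 4.96 rad/s
For an in-line slider-crank, x = r cosθ + √(L² − r² sin²θ), so v = −rω sinθ·[1 + r cosθ/√(L² − r² sin²θ)].
With r = 0.0569 m, L = 0.2039 m, θ = 141.7°: √(L² − r² sin²θ) = 0.20083 m.
v = −0.0569·4.96·0.61978·[1 + 0.0569·-0.78478/0.20083] = -0.13602 m/s.
|v| = 0.13602 m/s.

0.136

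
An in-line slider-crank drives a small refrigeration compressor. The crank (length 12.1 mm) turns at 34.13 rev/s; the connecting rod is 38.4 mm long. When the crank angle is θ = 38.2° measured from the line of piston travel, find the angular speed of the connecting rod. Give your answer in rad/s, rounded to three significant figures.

54.1

ω = 214.4 rad/s (converted from 34.13 rev/s).
The rod makes angle φ with the slider axis where L sinφ = r sinθ; differentiating, L cosφ·φ̇ = r ω cosθ.
L cosφ = √(L² − r² sin²θ) = 0.037664 m.
|ω_rod| = r ω |cosθ| / √(L² − r² sin²θ) = 0.0121·214.4·0.78586/0.037664 = 54.14 rad/s.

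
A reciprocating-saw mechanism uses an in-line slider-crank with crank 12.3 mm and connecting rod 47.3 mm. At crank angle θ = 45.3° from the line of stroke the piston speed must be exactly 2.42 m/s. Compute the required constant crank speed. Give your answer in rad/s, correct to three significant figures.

233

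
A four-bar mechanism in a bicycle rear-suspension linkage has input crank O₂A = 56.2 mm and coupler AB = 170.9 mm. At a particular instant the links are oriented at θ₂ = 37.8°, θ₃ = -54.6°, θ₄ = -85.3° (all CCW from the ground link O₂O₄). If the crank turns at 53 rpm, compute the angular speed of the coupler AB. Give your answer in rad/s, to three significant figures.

ω₂ = 5.55 rad/s (from 53 rpm).
Differentiating the loop-closure r₂e^{iθ₂}+r₃e^{iθ₃}=r₁+r₄e^{iθ₄} gives r₂ω₂e^{iθ₂}+r₃ω₃e^{iθ₃}=r₄ω₄e^{iθ₄}.
Eliminating the other unknown: ω₃ = r₂ω₂ sin(θ₄−θ₂) / [r₃ sin(θ₃−θ₄)].
Numerator sine = -0.83772; denominator sine = +0.51054.
Result = 0.0562·5.55·(-0.83772) / (0.1709·(+0.51054)) = -2.9948 rad/s; magnitude 2.9948 rad/s.

2.99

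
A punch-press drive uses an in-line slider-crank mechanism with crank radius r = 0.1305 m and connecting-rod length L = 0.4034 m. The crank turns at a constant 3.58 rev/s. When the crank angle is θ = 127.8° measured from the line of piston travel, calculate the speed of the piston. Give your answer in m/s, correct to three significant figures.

ω = 2π·3.58 = 22.49 rad/s
For an in-line slider-crank, x = r cosθ + √(L² − r² sin²θ), so v = −rω sinθ·[1 + r cosθ/√(L² − r² sin²θ)].
With r = 0.1305 m, L = 0.4034 m, θ = 127.8°: √(L² − r² sin²θ) = 0.39 m.
v = −0.1305·22.49·0.79016·[1 + 0.1305·-0.61291/0.39] = -1.8438 m/s.
|v| = 1.8438 m/s.

1.84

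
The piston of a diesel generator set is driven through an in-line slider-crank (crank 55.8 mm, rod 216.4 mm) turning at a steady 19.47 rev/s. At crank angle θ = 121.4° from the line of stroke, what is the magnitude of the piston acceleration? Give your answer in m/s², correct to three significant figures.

ω = 2π·19.5 = 122.3 rad/s
x(θ) = r cosθ + √(L² − r² sin²θ); with ω constant, a = ω²·d²x/dθ².
d²x/dθ² = −r cosθ − r²(cos2θ)/√u − r⁴ sin²2θ/(4u^{3/2}),  u = L² − r² sin²θ = 0.0445605 m².
Substituting r = 0.0558 m, L = 0.2164 m, θ = 121.4°: d²x/dθ² = +0.035611 m.
a = ω²·d²x/dθ² = (122.3)²·(+0.035611) = +532.93 m/s²;  |a| = 532.93 m/s².

533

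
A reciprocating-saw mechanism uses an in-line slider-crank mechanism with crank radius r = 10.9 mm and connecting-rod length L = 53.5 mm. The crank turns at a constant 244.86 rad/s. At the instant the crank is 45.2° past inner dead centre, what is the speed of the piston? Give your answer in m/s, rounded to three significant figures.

2.17

ω = 244.9 rad/s
For an in-line slider-crank, x = r cosθ + √(L² − r² sin²θ), so v = −rω sinθ·[1 + r cosθ/√(L² − r² sin²θ)].
With r = 0.0109 m, L = 0.0535 m, θ = 45.2°: √(L² − r² sin²θ) = 0.052938 m.
v = −0.0109·244.9·0.70957·[1 + 0.0109·0.70463/0.052938] = -2.1686 m/s.
|v| = 2.1686 m/s.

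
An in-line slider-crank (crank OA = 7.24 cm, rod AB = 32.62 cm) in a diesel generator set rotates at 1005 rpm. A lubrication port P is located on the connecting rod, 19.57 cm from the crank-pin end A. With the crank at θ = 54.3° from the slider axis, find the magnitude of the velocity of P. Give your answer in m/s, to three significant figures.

6.91

ω = 105.2 rad/s.  Crank-pin speed |V_A| = rω = 7.6196 m/s, perpendicular to OA.
Rod angle: sinφ = −(r/L) sinθ ⇒ φ = -10.384°; ω_rod = −rω cosθ/√(L²−r²sin²θ) = -13.858 rad/s.
V_P = V_A + ω_rod × AP, with AP = 0.1957 m along the rod.
Components: V_Px = −rω sinθ − a·ω_rod·sinφ = -6.6766 m/s;  V_Py = rω cosθ + a·ω_rod·cosφ = +1.7788 m/s.
|V_P| = √(V_Px² + V_Py²) = 6.9095 m/s.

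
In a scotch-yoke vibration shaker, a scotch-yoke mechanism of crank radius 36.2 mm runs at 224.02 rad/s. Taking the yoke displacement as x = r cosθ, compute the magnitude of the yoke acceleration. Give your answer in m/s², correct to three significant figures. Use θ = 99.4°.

297

ω = 224 rad/s
x = r cosθ ⇒ ẍ = −rω² cosθ (ω constant).
|a| = rω²|cosθ| = 0.0362·(224)²·|cos 99.4°| = 296.71 m/s².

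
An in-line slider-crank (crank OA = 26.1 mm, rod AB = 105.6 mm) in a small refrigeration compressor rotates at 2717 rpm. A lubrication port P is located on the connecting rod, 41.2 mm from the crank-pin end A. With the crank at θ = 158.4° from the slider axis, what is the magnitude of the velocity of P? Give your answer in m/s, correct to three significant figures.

ω = 284.5 rad/s.  Crank-pin speed |V_A| = rω = 7.4261 m/s, perpendicular to OA.
Rod angle: sinφ = −(r/L) sinθ ⇒ φ = -5.220°; ω_rod = −rω cosθ/√(L²−r²sin²θ) = +65.657 rad/s.
V_P = V_A + ω_rod × AP, with AP = 0.0412 m along the rod.
Components: V_Px = −rω sinθ − a·ω_rod·sinφ = -2.4876 m/s;  V_Py = rω cosθ + a·ω_rod·cosφ = -4.2107 m/s.
|V_P| = √(V_Px² + V_Py²) = 4.8907 m/s.

4.89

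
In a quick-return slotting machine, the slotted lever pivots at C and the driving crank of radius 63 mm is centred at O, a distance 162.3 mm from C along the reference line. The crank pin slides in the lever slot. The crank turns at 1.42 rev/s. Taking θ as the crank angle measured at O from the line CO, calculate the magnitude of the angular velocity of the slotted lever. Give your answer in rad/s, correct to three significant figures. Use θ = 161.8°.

ω = 8.922 rad/s (from 1.42 rev/s).
Crank pin A relative to C: A = (d + r cosθ, r sinθ); lever angle φ = atan2(r sinθ, d + r cosθ).
Differentiating tanφ: φ̇ = rω(d cosθ + r)/(d² + r² + 2dr cosθ).
d² + r² + 2dr cosθ = |CA|² = 0.0108836 m²;  d cosθ + r = -0.09118 m.
|ω_lever| = |0.063·8.922·-0.09118| / 0.0108836 = 4.7091 rad/s.

4.71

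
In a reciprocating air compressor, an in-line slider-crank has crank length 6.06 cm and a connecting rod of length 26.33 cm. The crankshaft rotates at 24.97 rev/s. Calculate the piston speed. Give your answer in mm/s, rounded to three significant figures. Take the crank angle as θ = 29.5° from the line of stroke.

5630

ω = 2π·25 = 156.9 rad/s
For an in-line slider-crank, x = r cosθ + √(L² − r² sin²θ), so v = −rω sinθ·[1 + r cosθ/√(L² − r² sin²θ)].
With r = 0.0606 m, L = 0.2633 m, θ = 29.5°: √(L² − r² sin²θ) = 0.2616 m.
v = −0.0606·156.9·0.49242·[1 + 0.0606·0.87036/0.2616] = -5.6257 m/s.
|v| = 5.6257 m/s = 5625.7 mm/s.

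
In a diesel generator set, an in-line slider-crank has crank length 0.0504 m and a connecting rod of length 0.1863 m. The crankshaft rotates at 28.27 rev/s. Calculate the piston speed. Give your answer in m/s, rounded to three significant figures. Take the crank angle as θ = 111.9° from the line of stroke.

ω = 2π·28.3 = 177.6 rad/s
For an in-line slider-crank, x = r cosθ + √(L² − r² sin²θ), so v = −rω sinθ·[1 + r cosθ/√(L² − r² sin²θ)].
With r = 0.0504 m, L = 0.1863 m, θ = 111.9°: √(L² − r² sin²θ) = 0.18034 m.
v = −0.0504·177.6·0.92784·[1 + 0.0504·-0.37299/0.18034] = -7.4404 m/s.
|v| = 7.4404 m/s.

7.44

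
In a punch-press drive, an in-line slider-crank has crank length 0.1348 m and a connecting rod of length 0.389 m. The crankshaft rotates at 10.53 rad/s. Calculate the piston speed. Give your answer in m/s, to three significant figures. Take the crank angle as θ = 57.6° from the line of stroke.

1.43

ω = 10.53 rad/s
For an in-line slider-crank, x = r cosθ + √(L² − r² sin²θ), so v = −rω sinθ·[1 + r cosθ/√(L² − r² sin²θ)].
With r = 0.1348 m, L = 0.389 m, θ = 57.6°: √(L² − r² sin²θ) = 0.37198 m.
v = −0.1348·10.53·0.84433·[1 + 0.1348·0.53583/0.37198] = -1.4312 m/s.
|v| = 1.4312 m/s.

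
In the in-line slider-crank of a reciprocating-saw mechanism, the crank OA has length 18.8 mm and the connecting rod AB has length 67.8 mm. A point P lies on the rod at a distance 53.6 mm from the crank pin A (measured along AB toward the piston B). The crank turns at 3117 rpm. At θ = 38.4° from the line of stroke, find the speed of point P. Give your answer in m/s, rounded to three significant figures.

ω = 326.4 rad/s.  Crank-pin speed |V_A| = rω = 6.1365 m/s, perpendicular to OA.
Rod angle: sinφ = −(r/L) sinθ ⇒ φ = -9.918°; ω_rod = −rω cosθ/√(L²−r²sin²θ) = -72.008 rad/s.
V_P = V_A + ω_rod × AP, with AP = 0.0536 m along the rod.
Components: V_Px = −rω sinθ − a·ω_rod·sinφ = -4.4765 m/s;  V_Py = rω cosθ + a·ω_rod·cosφ = +1.0072 m/s.
|V_P| = √(V_Px² + V_Py²) = 4.5884 m/s.

4.59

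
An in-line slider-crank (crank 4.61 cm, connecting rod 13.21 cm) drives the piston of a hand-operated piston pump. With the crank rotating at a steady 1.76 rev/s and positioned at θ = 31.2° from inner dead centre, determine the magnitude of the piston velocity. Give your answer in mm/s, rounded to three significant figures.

344

ω = 2π·1.76 = 11.06 rad/s
For an in-line slider-crank, x = r cosθ + √(L² − r² sin²θ), so v = −rω sinθ·[1 + r cosθ/√(L² − r² sin²θ)].
With r = 0.0461 m, L = 0.1321 m, θ = 31.2°: √(L² − r² sin²θ) = 0.12992 m.
v = −0.0461·11.06·0.51803·[1 + 0.0461·0.85536/0.12992] = -0.34424 m/s.
|v| = 0.34424 m/s = 344.24 mm/s.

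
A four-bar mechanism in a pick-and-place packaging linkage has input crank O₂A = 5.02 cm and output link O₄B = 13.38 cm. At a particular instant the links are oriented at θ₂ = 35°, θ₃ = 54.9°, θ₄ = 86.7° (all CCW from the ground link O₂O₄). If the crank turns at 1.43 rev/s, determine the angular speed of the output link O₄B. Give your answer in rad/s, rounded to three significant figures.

2.18

ω₂ = 8.985 rad/s (from 1.43 rev/s).
Differentiating the loop-closure r₂e^{iθ₂}+r₃e^{iθ₃}=r₁+r₄e^{iθ₄} gives r₂ω₂e^{iθ₂}+r₃ω₃e^{iθ₃}=r₄ω₄e^{iθ₄}.
Eliminating the other unknown: ω₄ = r₂ω₂ sin(θ₂−θ₃) / [r₄ sin(θ₄−θ₃)].
Numerator sine = -0.34038; denominator sine = +0.52696.
Result = 0.0502·8.985·(-0.34038) / (0.1338·(+0.52696)) = -2.1775 rad/s; magnitude 2.1775 rad/s.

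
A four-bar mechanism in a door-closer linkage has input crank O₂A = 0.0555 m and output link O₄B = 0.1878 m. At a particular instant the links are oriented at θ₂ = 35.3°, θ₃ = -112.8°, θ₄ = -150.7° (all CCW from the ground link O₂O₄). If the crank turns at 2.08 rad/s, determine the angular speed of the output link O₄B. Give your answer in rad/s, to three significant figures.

ω₂ = 2.08 rad/s
Differentiating the loop-closure r₂e^{iθ₂}+r₃e^{iθ₃}=r₁+r₄e^{iθ₄} gives r₂ω₂e^{iθ₂}+r₃ω₃e^{iθ₃}=r₄ω₄e^{iθ₄}.
Eliminating the other unknown: ω₄ = r₂ω₂ sin(θ₂−θ₃) / [r₄ sin(θ₄−θ₃)].
Numerator sine = +0.52844; denominator sine = -0.61429.
Result = 0.0555·2.08·(+0.52844) / (0.1878·(-0.61429)) = -0.52879 rad/s; magnitude 0.52879 rad/s.

0.529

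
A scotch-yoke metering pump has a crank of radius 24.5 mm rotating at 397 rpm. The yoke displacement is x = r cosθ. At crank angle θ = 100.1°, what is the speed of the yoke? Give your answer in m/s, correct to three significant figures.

1.00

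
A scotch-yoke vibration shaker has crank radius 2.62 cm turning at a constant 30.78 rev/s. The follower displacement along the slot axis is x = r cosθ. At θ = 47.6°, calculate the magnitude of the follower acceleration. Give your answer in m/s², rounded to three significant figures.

661

ω = 193.4 rad/s (from 30.78 rev/s).
x = r cosθ ⇒ ẍ = −rω² cosθ (ω constant).
|a| = rω²|cosθ| = 0.0262·(193.4)²·|cos 47.6°| = 660.77 m/s².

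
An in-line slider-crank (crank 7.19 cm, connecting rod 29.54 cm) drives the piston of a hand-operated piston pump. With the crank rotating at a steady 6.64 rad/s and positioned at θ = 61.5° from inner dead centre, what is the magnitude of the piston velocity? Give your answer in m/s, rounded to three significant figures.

ω = 6.64 rad/s
For an in-line slider-crank, x = r cosθ + √(L² − r² sin²θ), so v = −rω sinθ·[1 + r cosθ/√(L² − r² sin²θ)].
With r = 0.0719 m, L = 0.2954 m, θ = 61.5°: √(L² − r² sin²θ) = 0.28856 m.
v = −0.0719·6.64·0.87882·[1 + 0.0719·0.47716/0.28856] = -0.46944 m/s.
|v| = 0.46944 m/s.

0.469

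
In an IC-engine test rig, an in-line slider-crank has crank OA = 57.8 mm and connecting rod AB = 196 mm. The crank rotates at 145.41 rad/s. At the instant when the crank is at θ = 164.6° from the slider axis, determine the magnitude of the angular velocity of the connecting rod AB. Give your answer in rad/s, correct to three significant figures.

ω = 145.4 rad/s
The rod makes angle φ with the slider axis where L sinφ = r sinθ; differentiating, L cosφ·φ̇ = r ω cosθ.
L cosφ = √(L² − r² sin²θ) = 0.1954 m.
|ω_rod| = r ω |cosθ| / √(L² − r² sin²θ) = 0.0578·145.4·0.96410/0.1954 = 41.469 rad/s.

41.5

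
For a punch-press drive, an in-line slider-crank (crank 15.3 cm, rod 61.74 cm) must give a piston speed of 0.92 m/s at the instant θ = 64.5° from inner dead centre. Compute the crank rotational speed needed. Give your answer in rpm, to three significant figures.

For an in-line slider-crank, |v_piston| = rω|sinθ|·[1 + r cosθ/√(L² − r² sin²θ)].
With r = 0.153 m, L = 0.6174 m, θ = 64.5°: the bracketed kinematic factor |dx/dθ| = 0.15321 m.
ω = v/|dx/dθ| = 0.92/0.15321 = 6.0048 rad/s.
N = 60ω/(2π) = 57.341 rpm.

57.3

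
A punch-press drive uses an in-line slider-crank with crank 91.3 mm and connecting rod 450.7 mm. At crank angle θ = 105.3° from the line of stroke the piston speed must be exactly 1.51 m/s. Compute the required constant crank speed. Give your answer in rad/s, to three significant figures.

For an in-line slider-crank, |v_piston| = rω|sinθ|·[1 + r cosθ/√(L² − r² sin²θ)].
With r = 0.0913 m, L = 0.4507 m, θ = 105.3°: the bracketed kinematic factor |dx/dθ| = 0.083264 m.
ω = v/|dx/dθ| = 1.51/0.083264 = 18.135 rad/s.

18.1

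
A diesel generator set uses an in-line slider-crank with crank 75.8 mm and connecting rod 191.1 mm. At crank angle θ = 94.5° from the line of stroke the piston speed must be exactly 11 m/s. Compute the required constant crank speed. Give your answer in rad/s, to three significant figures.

For an in-line slider-crank, |v_piston| = rω|sinθ|·[1 + r cosθ/√(L² − r² sin²θ)].
With r = 0.0758 m, L = 0.1911 m, θ = 94.5°: the bracketed kinematic factor |dx/dθ| = 0.073006 m.
ω = v/|dx/dθ| = 11/0.073006 = 150.67 rad/s.

151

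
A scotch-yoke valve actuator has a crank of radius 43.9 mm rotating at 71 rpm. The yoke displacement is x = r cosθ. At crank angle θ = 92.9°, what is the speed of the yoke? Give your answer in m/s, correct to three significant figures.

0.326

ω = 7.435 rad/s (from 71 rpm).
x = r cosθ ⇒ ẋ = −rω sinθ.
|v| = rω|sinθ| = 0.0439·7.435·|sin 92.9°| = 0.32598 m/s.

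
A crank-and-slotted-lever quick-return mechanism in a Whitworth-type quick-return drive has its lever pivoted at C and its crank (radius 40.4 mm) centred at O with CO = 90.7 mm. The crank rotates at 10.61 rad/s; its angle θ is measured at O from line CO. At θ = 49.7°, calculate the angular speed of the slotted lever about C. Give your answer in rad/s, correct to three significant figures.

2.91

ω = 10.61 rad/s
Crank pin A relative to C: A = (d + r cosθ, r sinθ); lever angle φ = atan2(r sinθ, d + r cosθ).
Differentiating tanφ: φ̇ = rω(d cosθ + r)/(d² + r² + 2dr cosθ).
d² + r² + 2dr cosθ = |CA|² = 0.0145987 m²;  d cosθ + r = +0.099064 m.
|ω_lever| = |0.0404·10.61·+0.099064| / 0.0145987 = 2.9087 rad/s.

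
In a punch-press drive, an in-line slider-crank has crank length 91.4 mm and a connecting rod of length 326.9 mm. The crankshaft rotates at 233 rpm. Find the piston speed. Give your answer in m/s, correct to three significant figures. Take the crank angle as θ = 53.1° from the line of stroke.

2.09

ω = 2π·233/60 = 24.4 rad/s
For an in-line slider-crank, x = r cosθ + √(L² − r² sin²θ), so v = −rω sinθ·[1 + r cosθ/√(L² − r² sin²θ)].
With r = 0.0914 m, L = 0.3269 m, θ = 53.1°: √(L² − r² sin²θ) = 0.31862 m.
v = −0.0914·24.4·0.79968·[1 + 0.0914·0.60042/0.31862] = -2.0906 m/s.
|v| = 2.0906 m/s.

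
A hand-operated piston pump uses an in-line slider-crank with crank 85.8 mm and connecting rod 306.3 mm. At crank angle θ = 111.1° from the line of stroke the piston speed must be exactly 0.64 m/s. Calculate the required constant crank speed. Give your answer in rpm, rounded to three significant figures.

For an in-line slider-crank, |v_piston| = rω|sinθ|·[1 + r cosθ/√(L² − r² sin²θ)].
With r = 0.0858 m, L = 0.3063 m, θ = 111.1°: the bracketed kinematic factor |dx/dθ| = 0.071685 m.
ω = v/|dx/dθ| = 0.64/0.071685 = 8.928 rad/s.
N = 60ω/(2π) = 85.256 rpm.

85.3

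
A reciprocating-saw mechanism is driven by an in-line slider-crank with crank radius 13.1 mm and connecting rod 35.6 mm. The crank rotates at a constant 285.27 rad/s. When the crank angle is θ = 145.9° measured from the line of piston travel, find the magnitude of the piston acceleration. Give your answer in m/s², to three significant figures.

722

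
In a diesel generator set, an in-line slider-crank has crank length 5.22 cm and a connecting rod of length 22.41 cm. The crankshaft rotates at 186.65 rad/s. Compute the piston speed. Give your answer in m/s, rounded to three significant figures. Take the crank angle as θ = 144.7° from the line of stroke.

ω = 186.7 rad/s
For an in-line slider-crank, x = r cosθ + √(L² − r² sin²θ), so v = −rω sinθ·[1 + r cosθ/√(L² − r² sin²θ)].
With r = 0.0522 m, L = 0.2241 m, θ = 144.7°: √(L² − r² sin²θ) = 0.22206 m.
v = −0.0522·186.7·0.57786·[1 + 0.0522·-0.81614/0.22206] = -4.55 m/s.
|v| = 4.55 m/s.

4.55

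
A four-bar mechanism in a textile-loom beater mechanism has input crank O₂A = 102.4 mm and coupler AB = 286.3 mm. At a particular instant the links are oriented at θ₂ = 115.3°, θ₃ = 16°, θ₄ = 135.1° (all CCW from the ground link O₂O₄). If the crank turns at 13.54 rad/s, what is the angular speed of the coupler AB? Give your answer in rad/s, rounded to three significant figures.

ω₂ = 13.54 rad/s
Differentiating the loop-closure r₂e^{iθ₂}+r₃e^{iθ₃}=r₁+r₄e^{iθ₄} gives r₂ω₂e^{iθ₂}+r₃ω₃e^{iθ₃}=r₄ω₄e^{iθ₄}.
Eliminating the other unknown: ω₃ = r₂ω₂ sin(θ₄−θ₂) / [r₃ sin(θ₃−θ₄)].
Numerator sine = +0.33874; denominator sine = -0.87377.
Result = 0.1024·13.54·(+0.33874) / (0.2863·(-0.87377)) = -1.8774 rad/s; magnitude 1.8774 rad/s.

1.88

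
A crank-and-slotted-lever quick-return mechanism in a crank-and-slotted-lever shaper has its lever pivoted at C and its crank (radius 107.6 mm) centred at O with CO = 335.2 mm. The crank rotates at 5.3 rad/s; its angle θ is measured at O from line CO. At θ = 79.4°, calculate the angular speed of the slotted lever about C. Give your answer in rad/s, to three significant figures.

0.704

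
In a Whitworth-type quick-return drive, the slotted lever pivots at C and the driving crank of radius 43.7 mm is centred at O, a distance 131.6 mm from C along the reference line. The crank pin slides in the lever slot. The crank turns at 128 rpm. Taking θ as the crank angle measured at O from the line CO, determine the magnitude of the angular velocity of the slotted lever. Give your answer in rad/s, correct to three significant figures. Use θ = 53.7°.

2.74

ω = 13.4 rad/s (from 128 rpm).
Crank pin A relative to C: A = (d + r cosθ, r sinθ); lever angle φ = atan2(r sinθ, d + r cosθ).
Differentiating tanφ: φ̇ = rω(d cosθ + r)/(d² + r² + 2dr cosθ).
d² + r² + 2dr cosθ = |CA|² = 0.0260375 m²;  d cosθ + r = +0.12161 m.
|ω_lever| = |0.0437·13.4·+0.12161| / 0.0260375 = 2.7358 rad/s.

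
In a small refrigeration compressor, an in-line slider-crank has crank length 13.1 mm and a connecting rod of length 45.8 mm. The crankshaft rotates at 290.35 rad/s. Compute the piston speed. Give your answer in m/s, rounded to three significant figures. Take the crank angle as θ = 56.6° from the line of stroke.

ω = 290.4 rad/s
For an in-line slider-crank, x = r cosθ + √(L² − r² sin²θ), so v = −rω sinθ·[1 + r cosθ/√(L² − r² sin²θ)].
With r = 0.0131 m, L = 0.0458 m, θ = 56.6°: √(L² − r² sin²θ) = 0.044475 m.
v = −0.0131·290.4·0.83485·[1 + 0.0131·0.55048/0.044475] = -3.6903 m/s.
|v| = 3.6903 m/s.

3.69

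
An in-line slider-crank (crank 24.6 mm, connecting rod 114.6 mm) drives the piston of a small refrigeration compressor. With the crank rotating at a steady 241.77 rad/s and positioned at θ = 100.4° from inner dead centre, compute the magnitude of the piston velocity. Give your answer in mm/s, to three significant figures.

5620

ω = 241.8 rad/s
For an in-line slider-crank, x = r cosθ + √(L² − r² sin²θ), so v = −rω sinθ·[1 + r cosθ/√(L² − r² sin²θ)].
With r = 0.0246 m, L = 0.1146 m, θ = 100.4°: √(L² − r² sin²θ) = 0.11202 m.
v = −0.0246·241.8·0.98357·[1 + 0.0246·-0.18052/0.11202] = -5.6179 m/s.
|v| = 5.6179 m/s = 5617.9 mm/s.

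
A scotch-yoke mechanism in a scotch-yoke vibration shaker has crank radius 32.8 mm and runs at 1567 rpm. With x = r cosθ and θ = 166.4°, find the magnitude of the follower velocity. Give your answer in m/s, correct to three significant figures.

1.27

ω = 164.1 rad/s (from 1567 rpm).
x = r cosθ ⇒ ẋ = −rω sinθ.
|v| = rω|sinθ| = 0.0328·164.1·|sin 166.4°| = 1.2656 m/s.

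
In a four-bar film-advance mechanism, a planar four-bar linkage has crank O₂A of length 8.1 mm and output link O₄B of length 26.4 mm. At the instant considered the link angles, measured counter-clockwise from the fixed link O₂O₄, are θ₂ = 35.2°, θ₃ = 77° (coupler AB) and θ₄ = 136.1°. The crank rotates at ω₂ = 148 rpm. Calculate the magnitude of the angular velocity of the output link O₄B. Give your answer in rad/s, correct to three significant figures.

3.69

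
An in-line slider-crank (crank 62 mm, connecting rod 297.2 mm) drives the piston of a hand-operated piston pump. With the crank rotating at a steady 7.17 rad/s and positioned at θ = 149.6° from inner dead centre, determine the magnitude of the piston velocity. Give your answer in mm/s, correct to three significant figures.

184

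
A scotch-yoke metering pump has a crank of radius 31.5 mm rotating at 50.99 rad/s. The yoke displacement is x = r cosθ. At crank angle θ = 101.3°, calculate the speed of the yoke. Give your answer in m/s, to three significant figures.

1.58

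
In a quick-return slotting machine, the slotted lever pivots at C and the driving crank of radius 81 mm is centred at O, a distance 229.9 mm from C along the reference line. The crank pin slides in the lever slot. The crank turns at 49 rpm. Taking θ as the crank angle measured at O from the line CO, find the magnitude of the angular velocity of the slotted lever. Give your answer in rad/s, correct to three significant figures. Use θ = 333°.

ω = 5.131 rad/s (from 49 rpm).
Crank pin A relative to C: A = (d + r cosθ, r sinθ); lever angle φ = atan2(r sinθ, d + r cosθ).
Differentiating tanφ: φ̇ = rω(d cosθ + r)/(d² + r² + 2dr cosθ).
d² + r² + 2dr cosθ = |CA|² = 0.0925995 m²;  d cosθ + r = +0.28584 m.
|ω_lever| = |0.081·5.131·+0.28584| / 0.0925995 = 1.283 rad/s.

1.28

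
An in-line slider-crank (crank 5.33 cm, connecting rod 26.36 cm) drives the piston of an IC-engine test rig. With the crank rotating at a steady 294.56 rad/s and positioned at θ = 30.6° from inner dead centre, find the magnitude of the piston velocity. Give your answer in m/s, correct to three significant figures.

ω = 294.6 rad/s
For an in-line slider-crank, x = r cosθ + √(L² − r² sin²θ), so v = −rω sinθ·[1 + r cosθ/√(L² − r² sin²θ)].
With r = 0.0533 m, L = 0.2636 m, θ = 30.6°: √(L² − r² sin²θ) = 0.2622 m.
v = −0.0533·294.6·0.50904·[1 + 0.0533·0.86074/0.2622] = -9.3903 m/s.
|v| = 9.3903 m/s.

9.39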